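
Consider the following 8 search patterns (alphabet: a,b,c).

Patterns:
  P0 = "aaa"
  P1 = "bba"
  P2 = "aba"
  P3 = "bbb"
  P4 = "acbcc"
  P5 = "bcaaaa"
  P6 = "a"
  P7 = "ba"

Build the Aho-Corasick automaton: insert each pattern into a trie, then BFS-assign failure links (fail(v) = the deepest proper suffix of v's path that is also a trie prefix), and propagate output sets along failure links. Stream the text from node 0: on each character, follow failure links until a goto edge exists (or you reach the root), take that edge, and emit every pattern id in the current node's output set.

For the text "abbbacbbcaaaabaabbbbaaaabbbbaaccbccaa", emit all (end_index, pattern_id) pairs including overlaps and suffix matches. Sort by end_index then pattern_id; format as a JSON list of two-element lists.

Build:
Trie nodes:
  0='ε' goto a→1 b→4
  1='a' goto a→2 b→7 c→10  [P6 ends]
  2='aa' goto a→3
  3='aaa' goto ·  [P0 ends]
  4='b' goto a→19 b→5 c→14
  5='bb' goto a→6 b→9
  6='bba' goto ·  [P1 ends]
  7='ab' goto a→8
  8='aba' goto ·  [P2 ends]
  9='bbb' goto ·  [P3 ends]
  10='ac' goto b→11
  11='acb' goto c→12
  12='acbc' goto c→13
  13='acbcc' goto ·  [P4 ends]
  14='bc' goto a→15
  15='bca' goto a→16
  16='bcaa' goto a→17
  17='bcaaa' goto a→18
  18='bcaaaa' goto ·  [P5 ends]
  19='ba' goto ·  [P7 ends]

BFS fail/out derivation:
  fail(1) 'a': from fail(0)=0 chase 'a': 0 ⇒ 0;  out={6}∪out(0)={6}
  fail(4) 'b': from fail(0)=0 chase 'b': 0 ⇒ 0;  out=∅∪out(0)=∅
  fail(2) 'aa': from fail(1)=0 chase 'a': 0 ⇒ 1;  out=∅∪out(1)={6}
  fail(5) 'bb': from fail(4)=0 chase 'b': 0 ⇒ 4;  out=∅∪out(4)=∅
  fail(7) 'ab': from fail(1)=0 chase 'b': 0 ⇒ 4;  out=∅∪out(4)=∅
  fail(10) 'ac': from fail(1)=0 chase 'c': 0 ⇒ 0;  out=∅∪out(0)=∅
  fail(14) 'bc': from fail(4)=0 chase 'c': 0 ⇒ 0;  out=∅∪out(0)=∅
  fail(19) 'ba': from fail(4)=0 chase 'a': 0 ⇒ 1;  out={7}∪out(1)={6,7}
  fail(3) 'aaa': from fail(2)=1 chase 'a': 1 ⇒ 2;  out={0}∪out(2)={0,6}
  fail(6) 'bba': from fail(5)=4 chase 'a': 4 ⇒ 19;  out={1}∪out(19)={1,6,7}
  fail(8) 'aba': from fail(7)=4 chase 'a': 4 ⇒ 19;  out={2}∪out(19)={2,6,7}
  fail(9) 'bbb': from fail(5)=4 chase 'b': 4 ⇒ 5;  out={3}∪out(5)={3}
  fail(11) 'acb': from fail(10)=0 chase 'b': 0 ⇒ 4;  out=∅∪out(4)=∅
  fail(15) 'bca': from fail(14)=0 chase 'a': 0 ⇒ 1;  out=∅∪out(1)={6}
  fail(12) 'acbc': from fail(11)=4 chase 'c': 4 ⇒ 14;  out=∅∪out(14)=∅
  fail(16) 'bcaa': from fail(15)=1 chase 'a': 1 ⇒ 2;  out=∅∪out(2)={6}
  fail(13) 'acbcc': from fail(12)=14 chase 'c': 14→0 ⇒ 0;  out={4}∪out(0)={4}
  fail(17) 'bcaaa': from fail(16)=2 chase 'a': 2 ⇒ 3;  out=∅∪out(3)={0,6}
  fail(18) 'bcaaaa': from fail(17)=3 chase 'a': 3→2 ⇒ 3;  out={5}∪out(3)={0,5,6}

Run:
pos 0 'a': at 1  ** P6@[0:0]
pos 1 'b': at 7
pos 2 'b': at 5 (via fail)
pos 3 'b': at 9  ** P3@[1:3]
pos 4 'a': at 6 (via fail)  ** P1@[2:4],P6@[4:4],P7@[3:4]
pos 5 'c': at 10 (via fail)
pos 6 'b': at 11
pos 7 'b': at 5 (via fail)
pos 8 'c': at 14 (via fail)
pos 9 'a': at 15  ** P6@[9:9]
pos 10 'a': at 16  ** P6@[10:10]
pos 11 'a': at 17  ** P0@[9:11],P6@[11:11]
pos 12 'a': at 18  ** P0@[10:12],P5@[7:12],P6@[12:12]
pos 13 'b': at 7 (via fail)
pos 14 'a': at 8  ** P2@[12:14],P6@[14:14],P7@[13:14]
pos 15 'a': at 2 (via fail)  ** P6@[15:15]
pos 16 'b': at 7 (via fail)
pos 17 'b': at 5 (via fail)
pos 18 'b': at 9  ** P3@[16:18]
pos 19 'b': at 9 (via fail)  ** P3@[17:19]
pos 20 'a': at 6 (via fail)  ** P1@[18:20],P6@[20:20],P7@[19:20]
pos 21 'a': at 2 (via fail)  ** P6@[21:21]
pos 22 'a': at 3  ** P0@[20:22],P6@[22:22]
pos 23 'a': at 3 (via fail)  ** P0@[21:23],P6@[23:23]
pos 24 'b': at 7 (via fail)
pos 25 'b': at 5 (via fail)
pos 26 'b': at 9  ** P3@[24:26]
pos 27 'b': at 9 (via fail)  ** P3@[25:27]
pos 28 'a': at 6 (via fail)  ** P1@[26:28],P6@[28:28],P7@[27:28]
pos 29 'a': at 2 (via fail)  ** P6@[29:29]
pos 30 'c': at 10 (via fail)
pos 31 'c': at 0 (via fail)
pos 32 'b': at 4
pos 33 'c': at 14
pos 34 'c': at 0 (via fail)
pos 35 'a': at 1  ** P6@[35:35]
pos 36 'a': at 2  ** P6@[36:36]

Result: [[0,6],[3,3],[4,1],[4,6],[4,7],[9,6],[10,6],[11,0],[11,6],[12,0],[12,5],[12,6],[14,2],[14,6],[14,7],[15,6],[18,3],[19,3],[20,1],[20,6],[20,7],[21,6],[22,0],[22,6],[23,0],[23,6],[26,3],[27,3],[28,1],[28,6],[28,7],[29,6],[35,6],[36,6]]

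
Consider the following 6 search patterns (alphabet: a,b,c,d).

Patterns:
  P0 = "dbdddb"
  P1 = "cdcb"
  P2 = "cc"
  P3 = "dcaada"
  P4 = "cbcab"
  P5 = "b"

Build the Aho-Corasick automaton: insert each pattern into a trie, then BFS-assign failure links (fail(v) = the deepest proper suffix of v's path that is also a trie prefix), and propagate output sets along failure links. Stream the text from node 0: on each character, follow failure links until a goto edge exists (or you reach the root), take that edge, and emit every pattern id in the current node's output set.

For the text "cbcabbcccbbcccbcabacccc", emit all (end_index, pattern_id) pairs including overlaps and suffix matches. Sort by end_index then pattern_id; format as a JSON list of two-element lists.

Construct AC machine:
Trie nodes:
  n0 'ε': b→21 c→7 d→1
  n1 'd': b→2 c→12
  n2 'db': d→3
  n3 'dbd': d→4
  n4 'dbdd': d→5
  n5 'dbddd': b→6
  n6 'dbdddb': ·  ←P0
  n7 'c': b→17 c→11 d→8
  n8 'cd': c→9
  n9 'cdc': b→10
  n10 'cdcb': ·  ←P1
  n11 'cc': ·  ←P2
  n12 'dc': a→13
  n13 'dca': a→14
  n14 'dcaa': d→15
  n15 'dcaad': a→16
  n16 'dcaada': ·  ←P3
  n17 'cb': c→18
  n18 'cbc': a→19
  n19 'cbca': b→20
  n20 'cbcab': ·  ←P4
  n21 'b': ·  ←P5

BFS fail/out derivation:
  fail(1) 'd': from fail(0)=0 chase 'd': 0 ⇒ 0;  out=∅∪out(0)=∅
  fail(7) 'c': from fail(0)=0 chase 'c': 0 ⇒ 0;  out=∅∪out(0)=∅
  fail(21) 'b': from fail(0)=0 chase 'b': 0 ⇒ 0;  out={5}∪out(0)={5}
  fail(2) 'db': from fail(1)=0 chase 'b': 0 ⇒ 21;  out=∅∪out(21)={5}
  fail(8) 'cd': from fail(7)=0 chase 'd': 0 ⇒ 1;  out=∅∪out(1)=∅
  fail(11) 'cc': from fail(7)=0 chase 'c': 0 ⇒ 7;  out={2}∪out(7)={2}
  fail(12) 'dc': from fail(1)=0 chase 'c': 0 ⇒ 7;  out=∅∪out(7)=∅
  fail(17) 'cb': from fail(7)=0 chase 'b': 0 ⇒ 21;  out=∅∪out(21)={5}
  fail(3) 'dbd': from fail(2)=21 chase 'd': 21→0 ⇒ 1;  out=∅∪out(1)=∅
  fail(9) 'cdc': from fail(8)=1 chase 'c': 1 ⇒ 12;  out=∅∪out(12)=∅
  fail(13) 'dca': from fail(12)=7 chase 'a': 7→0 ⇒ 0;  out=∅∪out(0)=∅
  fail(18) 'cbc': from fail(17)=21 chase 'c': 21→0 ⇒ 7;  out=∅∪out(7)=∅
  fail(4) 'dbdd': from fail(3)=1 chase 'd': 1→0 ⇒ 1;  out=∅∪out(1)=∅
  fail(10) 'cdcb': from fail(9)=12 chase 'b': 12→7 ⇒ 17;  out={1}∪out(17)={1,5}
  fail(14) 'dcaa': from fail(13)=0 chase 'a': 0 ⇒ 0;  out=∅∪out(0)=∅
  fail(19) 'cbca': from fail(18)=7 chase 'a': 7→0 ⇒ 0;  out=∅∪out(0)=∅
  fail(5) 'dbddd': from fail(4)=1 chase 'd': 1→0 ⇒ 1;  out=∅∪out(1)=∅
  fail(15) 'dcaad': from fail(14)=0 chase 'd': 0 ⇒ 1;  out=∅∪out(1)=∅
  fail(20) 'cbcab': from fail(19)=0 chase 'b': 0 ⇒ 21;  out={4}∪out(21)={4,5}
  fail(6) 'dbdddb': from fail(5)=1 chase 'b': 1 ⇒ 2;  out={0}∪out(2)={0,5}
  fail(16) 'dcaada': from fail(15)=1 chase 'a': 1→0 ⇒ 0;  out={3}∪out(0)={3}

Text stream:
pos 0 'c': at 7
pos 1 'b': at 17  → match P5@[1:1]
pos 2 'c': at 18
pos 3 'a': at 19
pos 4 'b': at 20  → match P4@[0:4],P5@[4:4]
pos 5 'b': at 21 ·f  → match P5@[5:5]
pos 6 'c': at 7 ·f
pos 7 'c': at 11  → match P2@[6:7]
pos 8 'c': at 11 ·f  → match P2@[7:8]
pos 9 'b': at 17 ·f  → match P5@[9:9]
pos 10 'b': at 21 ·f  → match P5@[10:10]
pos 11 'c': at 7 ·f
pos 12 'c': at 11  → match P2@[11:12]
pos 13 'c': at 11 ·f  → match P2@[12:13]
pos 14 'b': at 17 ·f  → match P5@[14:14]
pos 15 'c': at 18
pos 16 'a': at 19
pos 17 'b': at 20  → match P4@[13:17],P5@[17:17]
pos 18 'a': at 0 ·f
pos 19 'c': at 7
pos 20 'c': at 11  → match P2@[19:20]
pos 21 'c': at 11 ·f  → match P2@[20:21]
pos 22 'c': at 11 ·f  → match P2@[21:22]

Result: [[1,5],[4,4],[4,5],[5,5],[7,2],[8,2],[9,5],[10,5],[12,2],[13,2],[14,5],[17,4],[17,5],[20,2],[21,2],[22,2]]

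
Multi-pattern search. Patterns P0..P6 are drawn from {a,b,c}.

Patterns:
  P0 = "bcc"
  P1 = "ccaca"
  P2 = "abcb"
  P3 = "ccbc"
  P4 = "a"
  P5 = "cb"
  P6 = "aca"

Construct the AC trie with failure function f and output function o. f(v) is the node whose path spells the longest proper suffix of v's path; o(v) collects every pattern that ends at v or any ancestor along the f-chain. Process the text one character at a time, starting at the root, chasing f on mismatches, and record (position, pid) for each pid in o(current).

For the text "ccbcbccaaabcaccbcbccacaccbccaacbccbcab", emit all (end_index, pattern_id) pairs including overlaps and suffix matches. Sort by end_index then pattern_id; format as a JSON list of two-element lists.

Build automaton:
Trie (insert patterns):
  0='ε' goto a→9 b→1 c→4
  1='b' goto c→2
  2='bc' goto c→3
  3='bcc' goto ·  ←P0
  4='c' goto b→15 c→5
  5='cc' goto a→6 b→13
  6='cca' goto c→7
  7='ccac' goto a→8
  8='ccaca' goto ·  ←P1
  9='a' goto b→10 c→16  ←P4
  10='ab' goto c→11
  11='abc' goto b→12
  12='abcb' goto ·  ←P2
  13='ccb' goto c→14
  14='ccbc' goto ·  ←P3
  15='cb' goto ·  ←P5
  16='ac' goto a→17
  17='aca' goto ·  ←P6

Failure links (BFS by depth):
  fail(1) 'b': from fail(0)=0 chase 'b': 0 ⇒ 0;  out=∅∪out(0)=∅
  fail(4) 'c': from fail(0)=0 chase 'c': 0 ⇒ 0;  out=∅∪out(0)=∅
  fail(9) 'a': from fail(0)=0 chase 'a': 0 ⇒ 0;  out={4}∪out(0)={4}
  fail(2) 'bc': from fail(1)=0 chase 'c': 0 ⇒ 4;  out=∅∪out(4)=∅
  fail(5) 'cc': from fail(4)=0 chase 'c': 0 ⇒ 4;  out=∅∪out(4)=∅
  fail(10) 'ab': from fail(9)=0 chase 'b': 0 ⇒ 1;  out=∅∪out(1)=∅
  fail(15) 'cb': from fail(4)=0 chase 'b': 0 ⇒ 1;  out={5}∪out(1)={5}
  fail(16) 'ac': from fail(9)=0 chase 'c': 0 ⇒ 4;  out=∅∪out(4)=∅
  fail(3) 'bcc': from fail(2)=4 chase 'c': 4 ⇒ 5;  out={0}∪out(5)={0}
  fail(6) 'cca': from fail(5)=4 chase 'a': 4→0 ⇒ 9;  out=∅∪out(9)={4}
  fail(11) 'abc': from fail(10)=1 chase 'c': 1 ⇒ 2;  out=∅∪out(2)=∅
  fail(13) 'ccb': from fail(5)=4 chase 'b': 4 ⇒ 15;  out=∅∪out(15)={5}
  fail(17) 'aca': from fail(16)=4 chase 'a': 4→0 ⇒ 9;  out={6}∪out(9)={4,6}
  fail(7) 'ccac': from fail(6)=9 chase 'c': 9 ⇒ 16;  out=∅∪out(16)=∅
  fail(12) 'abcb': from fail(11)=2 chase 'b': 2→4 ⇒ 15;  out={2}∪out(15)={2,5}
  fail(14) 'ccbc': from fail(13)=15 chase 'c': 15→1 ⇒ 2;  out={3}∪out(2)={3}
  fail(8) 'ccaca': from fail(7)=16 chase 'a': 16 ⇒ 17;  out={1}∪out(17)={1,4,6}

Scan:
i=0 'c': node 0→4
i=1 'c': node 4→5
i=2 'b': node 5→13  ** P5@[1:2]
i=3 'c': node 13→14  ** P3@[0:3]
i=4 'b': node 14→15 ·f  ** P5@[3:4]
i=5 'c': node 15→2 ·f
i=6 'c': node 2→3  ** P0@[4:6]
i=7 'a': node 3→6 ·f  ** P4@[7:7]
i=8 'a': node 6→9 ·f  ** P4@[8:8]
i=9 'a': node 9→9 ·f  ** P4@[9:9]
i=10 'b': node 9→10
i=11 'c': node 10→11
i=12 'a': node 11→9 ·f  ** P4@[12:12]
i=13 'c': node 9→16
i=14 'c': node 16→5 ·f
i=15 'b': node 5→13  ** P5@[14:15]
i=16 'c': node 13→14  ** P3@[13:16]
i=17 'b': node 14→15 ·f  ** P5@[16:17]
i=18 'c': node 15→2 ·f
i=19 'c': node 2→3  ** P0@[17:19]
i=20 'a': node 3→6 ·f  ** P4@[20:20]
i=21 'c': node 6→7
i=22 'a': node 7→8  ** P1@[18:22],P4@[22:22],P6@[20:22]
i=23 'c': node 8→16 ·f
i=24 'c': node 16→5 ·f
i=25 'b': node 5→13  ** P5@[24:25]
i=26 'c': node 13→14  ** P3@[23:26]
i=27 'c': node 14→3 ·f  ** P0@[25:27]
i=28 'a': node 3→6 ·f  ** P4@[28:28]
i=29 'a': node 6→9 ·f  ** P4@[29:29]
i=30 'c': node 9→16
i=31 'b': node 16→15 ·f  ** P5@[30:31]
i=32 'c': node 15→2 ·f
i=33 'c': node 2→3  ** P0@[31:33]
i=34 'b': node 3→13 ·f  ** P5@[33:34]
i=35 'c': node 13→14  ** P3@[32:35]
i=36 'a': node 14→9 ·f  ** P4@[36:36]
i=37 'b': node 9→10

Result: [[2,5],[3,3],[4,5],[6,0],[7,4],[8,4],[9,4],[12,4],[15,5],[16,3],[17,5],[19,0],[20,4],[22,1],[22,4],[22,6],[25,5],[26,3],[27,0],[28,4],[29,4],[31,5],[33,0],[34,5],[35,3],[36,4]]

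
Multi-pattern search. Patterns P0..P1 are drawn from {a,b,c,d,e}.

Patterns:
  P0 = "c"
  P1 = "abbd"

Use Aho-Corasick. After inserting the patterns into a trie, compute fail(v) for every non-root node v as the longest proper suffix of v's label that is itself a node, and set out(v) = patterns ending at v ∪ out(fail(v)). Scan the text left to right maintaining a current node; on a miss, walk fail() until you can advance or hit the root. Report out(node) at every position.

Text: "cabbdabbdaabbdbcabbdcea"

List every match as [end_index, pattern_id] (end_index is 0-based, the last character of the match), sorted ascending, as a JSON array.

Build automaton:
Trie nodes:
  n0 'ε': a→2 c→1
  n1 'c': ·  ←P0
  n2 'a': b→3
  n3 'ab': b→4
  n4 'abb': d→5
  n5 'abbd': ·  ←P1

BFS fail/out derivation:
  n1('c'): parent n0 fail=0; on 'c' 0 → fail=0;  out {0}∪∅={0}
  n2('a'): parent n0 fail=0; on 'a' 0 → fail=0;  out ∅∪∅=∅
  n3('ab'): parent n2 fail=0; on 'b' 0 → fail=0;  out ∅∪∅=∅
  n4('abb'): parent n3 fail=0; on 'b' 0 → fail=0;  out ∅∪∅=∅
  n5('abbd'): parent n4 fail=0; on 'd' 0 → fail=0;  out {1}∪∅={1}

Scan:
i=0 'c': node 0→1  emit P0@[0:0]
i=1 'a': node 1→2 (fail-walked)
i=2 'b': node 2→3
i=3 'b': node 3→4
i=4 'd': node 4→5  emit P1@[1:4]
i=5 'a': node 5→2 (fail-walked)
i=6 'b': node 2→3
i=7 'b': node 3→4
i=8 'd': node 4→5  emit P1@[5:8]
i=9 'a': node 5→2 (fail-walked)
i=10 'a': node 2→2 (fail-walked)
i=11 'b': node 2→3
i=12 'b': node 3→4
i=13 'd': node 4→5  emit P1@[10:13]
i=14 'b': node 5→0 (fail-walked)
i=15 'c': node 0→1  emit P0@[15:15]
i=16 'a': node 1→2 (fail-walked)
i=17 'b': node 2→3
i=18 'b': node 3→4
i=19 'd': node 4→5  emit P1@[16:19]
i=20 'c': node 5→1 (fail-walked)  emit P0@[20:20]
i=21 'e': node 1→0 (fail-walked)
i=22 'a': node 0→2

Result: [[0,0],[4,1],[8,1],[13,1],[15,0],[19,1],[20,0]]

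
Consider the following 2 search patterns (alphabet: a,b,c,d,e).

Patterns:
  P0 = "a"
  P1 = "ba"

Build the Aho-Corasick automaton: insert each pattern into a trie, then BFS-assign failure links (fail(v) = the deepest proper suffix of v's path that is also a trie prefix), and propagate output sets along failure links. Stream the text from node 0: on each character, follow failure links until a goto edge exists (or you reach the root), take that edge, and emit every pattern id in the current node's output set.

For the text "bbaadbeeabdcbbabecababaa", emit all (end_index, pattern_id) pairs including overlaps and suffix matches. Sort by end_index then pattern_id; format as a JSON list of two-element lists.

Build:
Trie nodes:
  n0 'ε': a→1 b→2
  n1 'a': ·  ←P0
  n2 'b': a→3
  n3 'ba': ·  ←P1

Failure links (BFS by depth):
  n1('a'): parent n0 fail=0; on 'a' 0 → fail=0;  out {0}∪∅={0}
  n2('b'): parent n0 fail=0; on 'b' 0 → fail=0;  out ∅∪∅=∅
  n3('ba'): parent n2 fail=0; on 'a' 0 → fail=1;  out {1}∪{0}={0,1}

Text stream:
i=0 'b': node 0→2
i=1 'b': node 2→2 ·f
i=2 'a': node 2→3  ** P0@[2:2],P1@[1:2]
i=3 'a': node 3→1 ·f  ** P0@[3:3]
i=4 'd': node 1→0 ·f
i=5 'b': node 0→2
i=6 'e': node 2→0 ·f
i=7 'e': node 0→0
i=8 'a': node 0→1  ** P0@[8:8]
i=9 'b': node 1→2 ·f
i=10 'd': node 2→0 ·f
i=11 'c': node 0→0
i=12 'b': node 0→2
i=13 'b': node 2→2 ·f
i=14 'a': node 2→3  ** P0@[14:14],P1@[13:14]
i=15 'b': node 3→2 ·f
i=16 'e': node 2→0 ·f
i=17 'c': node 0→0
i=18 'a': node 0→1  ** P0@[18:18]
i=19 'b': node 1→2 ·f
i=20 'a': node 2→3  ** P0@[20:20],P1@[19:20]
i=21 'b': node 3→2 ·f
i=22 'a': node 2→3  ** P0@[22:22],P1@[21:22]
i=23 'a': node 3→1 ·f  ** P0@[23:23]

Result: [[2,0],[2,1],[3,0],[8,0],[14,0],[14,1],[18,0],[20,0],[20,1],[22,0],[22,1],[23,0]]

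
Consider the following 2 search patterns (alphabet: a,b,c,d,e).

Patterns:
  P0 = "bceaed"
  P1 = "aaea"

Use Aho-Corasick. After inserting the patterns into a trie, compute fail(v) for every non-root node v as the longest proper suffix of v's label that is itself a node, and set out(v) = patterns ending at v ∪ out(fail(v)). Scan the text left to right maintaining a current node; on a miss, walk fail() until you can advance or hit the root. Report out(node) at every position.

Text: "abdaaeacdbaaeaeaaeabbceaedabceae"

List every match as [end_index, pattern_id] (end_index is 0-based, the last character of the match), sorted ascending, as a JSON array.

Build automaton:
Trie (insert patterns):
  n0 'ε': a→7 b→1
  n1 'b': c→2
  n2 'bc': e→3
  n3 'bce': a→4
  n4 'bcea': e→5
  n5 'bceae': d→6
  n6 'bceaed': ·  [P0 ends]
  n7 'a': a→8
  n8 'aa': e→9
  n9 'aae': a→10
  n10 'aaea': ·  [P1 ends]

Failure links (BFS by depth):
  fail(1) 'b': from fail(0)=0 chase 'b': 0 ⇒ 0;  out=∅∪out(0)=∅
  fail(7) 'a': from fail(0)=0 chase 'a': 0 ⇒ 0;  out=∅∪out(0)=∅
  fail(2) 'bc': from fail(1)=0 chase 'c': 0 ⇒ 0;  out=∅∪out(0)=∅
  fail(8) 'aa': from fail(7)=0 chase 'a': 0 ⇒ 7;  out=∅∪out(7)=∅
  fail(3) 'bce': from fail(2)=0 chase 'e': 0 ⇒ 0;  out=∅∪out(0)=∅
  fail(9) 'aae': from fail(8)=7 chase 'e': 7→0 ⇒ 0;  out=∅∪out(0)=∅
  fail(4) 'bcea': from fail(3)=0 chase 'a': 0 ⇒ 7;  out=∅∪out(7)=∅
  fail(10) 'aaea': from fail(9)=0 chase 'a': 0 ⇒ 7;  out={1}∪out(7)={1}
  fail(5) 'bceae': from fail(4)=7 chase 'e': 7→0 ⇒ 0;  out=∅∪out(0)=∅
  fail(6) 'bceaed': from fail(5)=0 chase 'd': 0 ⇒ 0;  out={0}∪out(0)={0}

Scan:
i=0 'a': node 0→7
i=1 'b': node 7→1 (fail-walked)
i=2 'd': node 1→0 (fail-walked)
i=3 'a': node 0→7
i=4 'a': node 7→8
i=5 'e': node 8→9
i=6 'a': node 9→10  ** P1@[3:6]
i=7 'c': node 10→0 (fail-walked)
i=8 'd': node 0→0
i=9 'b': node 0→1
i=10 'a': node 1→7 (fail-walked)
i=11 'a': node 7→8
i=12 'e': node 8→9
i=13 'a': node 9→10  ** P1@[10:13]
i=14 'e': node 10→0 (fail-walked)
i=15 'a': node 0→7
i=16 'a': node 7→8
i=17 'e': node 8→9
i=18 'a': node 9→10  ** P1@[15:18]
i=19 'b': node 10→1 (fail-walked)
i=20 'b': node 1→1 (fail-walked)
i=21 'c': node 1→2
i=22 'e': node 2→3
i=23 'a': node 3→4
i=24 'e': node 4→5
i=25 'd': node 5→6  ** P0@[20:25]
i=26 'a': node 6→7 (fail-walked)
i=27 'b': node 7→1 (fail-walked)
i=28 'c': node 1→2
i=29 'e': node 2→3
i=30 'a': node 3→4
i=31 'e': node 4→5

Matches: [[6,1],[13,1],[18,1],[25,0]]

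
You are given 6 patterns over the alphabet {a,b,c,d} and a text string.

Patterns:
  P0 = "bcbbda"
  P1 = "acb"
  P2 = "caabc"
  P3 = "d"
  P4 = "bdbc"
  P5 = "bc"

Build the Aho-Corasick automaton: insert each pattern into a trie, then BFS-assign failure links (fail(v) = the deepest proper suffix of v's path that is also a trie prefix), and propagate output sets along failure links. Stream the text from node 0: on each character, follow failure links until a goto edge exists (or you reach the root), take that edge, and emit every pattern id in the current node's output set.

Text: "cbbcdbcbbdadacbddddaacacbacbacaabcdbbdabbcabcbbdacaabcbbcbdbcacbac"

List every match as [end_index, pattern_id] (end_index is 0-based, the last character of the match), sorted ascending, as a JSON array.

Build:
Trie (insert patterns):
  n0 'ε': a→7 b→1 c→10 d→15
  n1 'b': c→2 d→16
  n2 'bc': b→3  ←P5
  n3 'bcb': b→4
  n4 'bcbb': d→5
  n5 'bcbbd': a→6
  n6 'bcbbda': ·  ←P0
  n7 'a': c→8
  n8 'ac': b→9
  n9 'acb': ·  ←P1
  n10 'c': a→11
  n11 'ca': a→12
  n12 'caa': b→13
  n13 'caab': c→14
  n14 'caabc': ·  ←P2
  n15 'd': ·  ←P3
  n16 'bd': b→17
  n17 'bdb': c→18
  n18 'bdbc': ·  ←P4

BFS fail/out derivation:
  n1('b'): parent n0 fail=0; on 'b' 0 → fail=0;  out ∅∪∅=∅
  n7('a'): parent n0 fail=0; on 'a' 0 → fail=0;  out ∅∪∅=∅
  n10('c'): parent n0 fail=0; on 'c' 0 → fail=0;  out ∅∪∅=∅
  n15('d'): parent n0 fail=0; on 'd' 0 → fail=0;  out {3}∪∅={3}
  n2('bc'): parent n1 fail=0; on 'c' 0 → fail=10;  out {5}∪∅={5}
  n8('ac'): parent n7 fail=0; on 'c' 0 → fail=10;  out ∅∪∅=∅
  n11('ca'): parent n10 fail=0; on 'a' 0 → fail=7;  out ∅∪∅=∅
  n16('bd'): parent n1 fail=0; on 'd' 0 → fail=15;  out ∅∪{3}={3}
  n3('bcb'): parent n2 fail=10; on 'b' 10→0 → fail=1;  out ∅∪∅=∅
  n9('acb'): parent n8 fail=10; on 'b' 10→0 → fail=1;  out {1}∪∅={1}
  n12('caa'): parent n11 fail=7; on 'a' 7→0 → fail=7;  out ∅∪∅=∅
  n17('bdb'): parent n16 fail=15; on 'b' 15→0 → fail=1;  out ∅∪∅=∅
  n4('bcbb'): parent n3 fail=1; on 'b' 1→0 → fail=1;  out ∅∪∅=∅
  n13('caab'): parent n12 fail=7; on 'b' 7→0 → fail=1;  out ∅∪∅=∅
  n18('bdbc'): parent n17 fail=1; on 'c' 1 → fail=2;  out {4}∪{5}={4,5}
  n5('bcbbd'): parent n4 fail=1; on 'd' 1 → fail=16;  out ∅∪{3}={3}
  n14('caabc'): parent n13 fail=1; on 'c' 1 → fail=2;  out {2}∪{5}={2,5}
  n6('bcbbda'): parent n5 fail=16; on 'a' 16→15→0 → fail=7;  out {0}∪∅={0}

Run:
i=0 'c': node 0→10
i=1 'b': node 10→1 ·f
i=2 'b': node 1→1 ·f
i=3 'c': node 1→2  → match P5@[2:3]
i=4 'd': node 2→15 ·f  → match P3@[4:4]
i=5 'b': node 15→1 ·f
i=6 'c': node 1→2  → match P5@[5:6]
i=7 'b': node 2→3
i=8 'b': node 3→4
i=9 'd': node 4→5  → match P3@[9:9]
i=10 'a': node 5→6  → match P0@[5:10]
i=11 'd': node 6→15 ·f  → match P3@[11:11]
i=12 'a': node 15→7 ·f
i=13 'c': node 7→8
i=14 'b': node 8→9  → match P1@[12:14]
i=15 'd': node 9→16 ·f  → match P3@[15:15]
i=16 'd': node 16→15 ·f  → match P3@[16:16]
i=17 'd': node 15→15 ·f  → match P3@[17:17]
i=18 'd': node 15→15 ·f  → match P3@[18:18]
i=19 'a': node 15→7 ·f
i=20 'a': node 7→7 ·f
i=21 'c': node 7→8
i=22 'a': node 8→11 ·f
i=23 'c': node 11→8 ·f
i=24 'b': node 8→9  → match P1@[22:24]
i=25 'a': node 9→7 ·f
i=26 'c': node 7→8
i=27 'b': node 8→9  → match P1@[25:27]
i=28 'a': node 9→7 ·f
i=29 'c': node 7→8
i=30 'a': node 8→11 ·f
i=31 'a': node 11→12
i=32 'b': node 12→13
i=33 'c': node 13→14  → match P2@[29:33],P5@[32:33]
i=34 'd': node 14→15 ·f  → match P3@[34:34]
i=35 'b': node 15→1 ·f
i=36 'b': node 1→1 ·f
i=37 'd': node 1→16  → match P3@[37:37]
i=38 'a': node 16→7 ·f
i=39 'b': node 7→1 ·f
i=40 'b': node 1→1 ·f
i=41 'c': node 1→2  → match P5@[40:41]
i=42 'a': node 2→11 ·f
i=43 'b': node 11→1 ·f
i=44 'c': node 1→2  → match P5@[43:44]
i=45 'b': node 2→3
i=46 'b': node 3→4
i=47 'd': node 4→5  → match P3@[47:47]
i=48 'a': node 5→6  → match P0@[43:48]
i=49 'c': node 6→8 ·f
i=50 'a': node 8→11 ·f
i=51 'a': node 11→12
i=52 'b': node 12→13
i=53 'c': node 13→14  → match P2@[49:53],P5@[52:53]
i=54 'b': node 14→3 ·f
i=55 'b': node 3→4
i=56 'c': node 4→2 ·f  → match P5@[55:56]
i=57 'b': node 2→3
i=58 'd': node 3→16 ·f  → match P3@[58:58]
i=59 'b': node 16→17
i=60 'c': node 17→18  → match P4@[57:60],P5@[59:60]
i=61 'a': node 18→11 ·f
i=62 'c': node 11→8 ·f
i=63 'b': node 8→9  → match P1@[61:63]
i=64 'a': node 9→7 ·f
i=65 'c': node 7→8

Matches: [[3,5],[4,3],[6,5],[9,3],[10,0],[11,3],[14,1],[15,3],[16,3],[17,3],[18,3],[24,1],[27,1],[33,2],[33,5],[34,3],[37,3],[41,5],[44,5],[47,3],[48,0],[53,2],[53,5],[56,5],[58,3],[60,4],[60,5],[63,1]]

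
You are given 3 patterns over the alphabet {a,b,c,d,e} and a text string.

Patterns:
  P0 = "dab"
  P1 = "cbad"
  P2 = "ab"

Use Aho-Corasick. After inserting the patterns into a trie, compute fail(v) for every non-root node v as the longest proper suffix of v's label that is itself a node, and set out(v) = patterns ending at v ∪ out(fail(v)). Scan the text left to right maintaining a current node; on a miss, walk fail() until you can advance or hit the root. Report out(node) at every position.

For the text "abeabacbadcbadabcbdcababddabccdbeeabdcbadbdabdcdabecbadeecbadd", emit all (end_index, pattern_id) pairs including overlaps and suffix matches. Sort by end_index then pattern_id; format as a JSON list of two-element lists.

Construct AC machine:
Trie (insert patterns):
  0='ε' goto a→8 c→4 d→1
  1='d' goto a→2
  2='da' goto b→3
  3='dab' goto ·  [P0 ends]
  4='c' goto b→5
  5='cb' goto a→6
  6='cba' goto d→7
  7='cbad' goto ·  [P1 ends]
  8='a' goto b→9
  9='ab' goto ·  [P2 ends]

Failure links (BFS by depth):
  n1('d'): parent n0 fail=0; on 'd' 0 → fail=0;  out ∅∪∅=∅
  n4('c'): parent n0 fail=0; on 'c' 0 → fail=0;  out ∅∪∅=∅
  n8('a'): parent n0 fail=0; on 'a' 0 → fail=0;  out ∅∪∅=∅
  n2('da'): parent n1 fail=0; on 'a' 0 → fail=8;  out ∅∪∅=∅
  n5('cb'): parent n4 fail=0; on 'b' 0 → fail=0;  out ∅∪∅=∅
  n9('ab'): parent n8 fail=0; on 'b' 0 → fail=0;  out {2}∪∅={2}
  n3('dab'): parent n2 fail=8; on 'b' 8 → fail=9;  out {0}∪{2}={0,2}
  n6('cba'): parent n5 fail=0; on 'a' 0 → fail=8;  out ∅∪∅=∅
  n7('cbad'): parent n6 fail=8; on 'd' 8→0 → fail=1;  out {1}∪∅={1}

Scan:
pos 0 'a': at 8
pos 1 'b': at 9  ** P2@[0:1]
pos 2 'e': at 0 ·f
pos 3 'a': at 8
pos 4 'b': at 9  ** P2@[3:4]
pos 5 'a': at 8 ·f
pos 6 'c': at 4 ·f
pos 7 'b': at 5
pos 8 'a': at 6
pos 9 'd': at 7  ** P1@[6:9]
pos 10 'c': at 4 ·f
pos 11 'b': at 5
pos 12 'a': at 6
pos 13 'd': at 7  ** P1@[10:13]
pos 14 'a': at 2 ·f
pos 15 'b': at 3  ** P0@[13:15],P2@[14:15]
pos 16 'c': at 4 ·f
pos 17 'b': at 5
pos 18 'd': at 1 ·f
pos 19 'c': at 4 ·f
pos 20 'a': at 8 ·f
pos 21 'b': at 9  ** P2@[20:21]
pos 22 'a': at 8 ·f
pos 23 'b': at 9  ** P2@[22:23]
pos 24 'd': at 1 ·f
pos 25 'd': at 1 ·f
pos 26 'a': at 2
pos 27 'b': at 3  ** P0@[25:27],P2@[26:27]
pos 28 'c': at 4 ·f
pos 29 'c': at 4 ·f
pos 30 'd': at 1 ·f
pos 31 'b': at 0 ·f
pos 32 'e': at 0
pos 33 'e': at 0
pos 34 'a': at 8
pos 35 'b': at 9  ** P2@[34:35]
pos 36 'd': at 1 ·f
pos 37 'c': at 4 ·f
pos 38 'b': at 5
pos 39 'a': at 6
pos 40 'd': at 7  ** P1@[37:40]
pos 41 'b': at 0 ·f
pos 42 'd': at 1
pos 43 'a': at 2
pos 44 'b': at 3  ** P0@[42:44],P2@[43:44]
pos 45 'd': at 1 ·f
pos 46 'c': at 4 ·f
pos 47 'd': at 1 ·f
pos 48 'a': at 2
pos 49 'b': at 3  ** P0@[47:49],P2@[48:49]
pos 50 'e': at 0 ·f
pos 51 'c': at 4
pos 52 'b': at 5
pos 53 'a': at 6
pos 54 'd': at 7  ** P1@[51:54]
pos 55 'e': at 0 ·f
pos 56 'e': at 0
pos 57 'c': at 4
pos 58 'b': at 5
pos 59 'a': at 6
pos 60 'd': at 7  ** P1@[57:60]
pos 61 'd': at 1 ·f

Matches: [[1,2],[4,2],[9,1],[13,1],[15,0],[15,2],[21,2],[23,2],[27,0],[27,2],[35,2],[40,1],[44,0],[44,2],[49,0],[49,2],[54,1],[60,1]]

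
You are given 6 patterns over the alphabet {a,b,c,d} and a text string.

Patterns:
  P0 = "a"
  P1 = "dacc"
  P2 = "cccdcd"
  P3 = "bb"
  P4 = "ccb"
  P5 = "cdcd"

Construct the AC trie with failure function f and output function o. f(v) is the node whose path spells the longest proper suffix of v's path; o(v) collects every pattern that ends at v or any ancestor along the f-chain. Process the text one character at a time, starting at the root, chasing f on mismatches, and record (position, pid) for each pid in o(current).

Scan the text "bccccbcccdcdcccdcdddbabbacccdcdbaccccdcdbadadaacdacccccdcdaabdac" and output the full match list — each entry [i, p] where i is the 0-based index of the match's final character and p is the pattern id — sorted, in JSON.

Build:
Trie nodes:
  n0 'ε': a→1 b→12 c→6 d→2
  n1 'a': ·  ←P0
  n2 'd': a→3
  n3 'da': c→4
  n4 'dac': c→5
  n5 'dacc': ·  ←P1
  n6 'c': c→7 d→15
  n7 'cc': b→14 c→8
  n8 'ccc': d→9
  n9 'cccd': c→10
  n10 'cccdc': d→11
  n11 'cccdcd': ·  ←P2
  n12 'b': b→13
  n13 'bb': ·  ←P3
  n14 'ccb': ·  ←P4
  n15 'cd': c→16
  n16 'cdc': d→17
  n17 'cdcd': ·  ←P5

Failure links (BFS by depth):
  fail(1) 'a': from fail(0)=0 chase 'a': 0 ⇒ 0;  out={0}∪out(0)={0}
  fail(2) 'd': from fail(0)=0 chase 'd': 0 ⇒ 0;  out=∅∪out(0)=∅
  fail(6) 'c': from fail(0)=0 chase 'c': 0 ⇒ 0;  out=∅∪out(0)=∅
  fail(12) 'b': from fail(0)=0 chase 'b': 0 ⇒ 0;  out=∅∪out(0)=∅
  fail(3) 'da': from fail(2)=0 chase 'a': 0 ⇒ 1;  out=∅∪out(1)={0}
  fail(7) 'cc': from fail(6)=0 chase 'c': 0 ⇒ 6;  out=∅∪out(6)=∅
  fail(13) 'bb': from fail(12)=0 chase 'b': 0 ⇒ 12;  out={3}∪out(12)={3}
  fail(15) 'cd': from fail(6)=0 chase 'd': 0 ⇒ 2;  out=∅∪out(2)=∅
  fail(4) 'dac': from fail(3)=1 chase 'c': 1→0 ⇒ 6;  out=∅∪out(6)=∅
  fail(8) 'ccc': from fail(7)=6 chase 'c': 6 ⇒ 7;  out=∅∪out(7)=∅
  fail(14) 'ccb': from fail(7)=6 chase 'b': 6→0 ⇒ 12;  out={4}∪out(12)={4}
  fail(16) 'cdc': from fail(15)=2 chase 'c': 2→0 ⇒ 6;  out=∅∪out(6)=∅
  fail(5) 'dacc': from fail(4)=6 chase 'c': 6 ⇒ 7;  out={1}∪out(7)={1}
  fail(9) 'cccd': from fail(8)=7 chase 'd': 7→6 ⇒ 15;  out=∅∪out(15)=∅
  fail(17) 'cdcd': from fail(16)=6 chase 'd': 6 ⇒ 15;  out={5}∪out(15)={5}
  fail(10) 'cccdc': from fail(9)=15 chase 'c': 15 ⇒ 16;  out=∅∪out(16)=∅
  fail(11) 'cccdcd': from fail(10)=16 chase 'd': 16 ⇒ 17;  out={2}∪out(17)={2,5}

Scan:
i=0 'b': node 0→12
i=1 'c': node 12→6 (fail-walked)
i=2 'c': node 6→7
i=3 'c': node 7→8
i=4 'c': node 8→8 (fail-walked)
i=5 'b': node 8→14 (fail-walked)  → match P4@[3:5]
i=6 'c': node 14→6 (fail-walked)
i=7 'c': node 6→7
i=8 'c': node 7→8
i=9 'd': node 8→9
i=10 'c': node 9→10
i=11 'd': node 10→11  → match P2@[6:11],P5@[8:11]
i=12 'c': node 11→16 (fail-walked)
i=13 'c': node 16→7 (fail-walked)
i=14 'c': node 7→8
i=15 'd': node 8→9
i=16 'c': node 9→10
i=17 'd': node 10→11  → match P2@[12:17],P5@[14:17]
i=18 'd': node 11→2 (fail-walked)
i=19 'd': node 2→2 (fail-walked)
i=20 'b': node 2→12 (fail-walked)
i=21 'a': node 12→1 (fail-walked)  → match P0@[21:21]
i=22 'b': node 1→12 (fail-walked)
i=23 'b': node 12→13  → match P3@[22:23]
i=24 'a': node 13→1 (fail-walked)  → match P0@[24:24]
i=25 'c': node 1→6 (fail-walked)
i=26 'c': node 6→7
i=27 'c': node 7→8
i=28 'd': node 8→9
i=29 'c': node 9→10
i=30 'd': node 10→11  → match P2@[25:30],P5@[27:30]
i=31 'b': node 11→12 (fail-walked)
i=32 'a': node 12→1 (fail-walked)  → match P0@[32:32]
i=33 'c': node 1→6 (fail-walked)
i=34 'c': node 6→7
i=35 'c': node 7→8
i=36 'c': node 8→8 (fail-walked)
i=37 'd': node 8→9
i=38 'c': node 9→10
i=39 'd': node 10→11  → match P2@[34:39],P5@[36:39]
i=40 'b': node 11→12 (fail-walked)
i=41 'a': node 12→1 (fail-walked)  → match P0@[41:41]
i=42 'd': node 1→2 (fail-walked)
i=43 'a': node 2→3  → match P0@[43:43]
i=44 'd': node 3→2 (fail-walked)
i=45 'a': node 2→3  → match P0@[45:45]
i=46 'a': node 3→1 (fail-walked)  → match P0@[46:46]
i=47 'c': node 1→6 (fail-walked)
i=48 'd': node 6→15
i=49 'a': node 15→3 (fail-walked)  → match P0@[49:49]
i=50 'c': node 3→4
i=51 'c': node 4→5  → match P1@[48:51]
i=52 'c': node 5→8 (fail-walked)
i=53 'c': node 8→8 (fail-walked)
i=54 'c': node 8→8 (fail-walked)
i=55 'd': node 8→9
i=56 'c': node 9→10
i=57 'd': node 10→11  → match P2@[52:57],P5@[54:57]
i=58 'a': node 11→3 (fail-walked)  → match P0@[58:58]
i=59 'a': node 3→1 (fail-walked)  → match P0@[59:59]
i=60 'b': node 1→12 (fail-walked)
i=61 'd': node 12→2 (fail-walked)
i=62 'a': node 2→3  → match P0@[62:62]
i=63 'c': node 3→4

Matches: [[5,4],[11,2],[11,5],[17,2],[17,5],[21,0],[23,3],[24,0],[30,2],[30,5],[32,0],[39,2],[39,5],[41,0],[43,0],[45,0],[46,0],[49,0],[51,1],[57,2],[57,5],[58,0],[59,0],[62,0]]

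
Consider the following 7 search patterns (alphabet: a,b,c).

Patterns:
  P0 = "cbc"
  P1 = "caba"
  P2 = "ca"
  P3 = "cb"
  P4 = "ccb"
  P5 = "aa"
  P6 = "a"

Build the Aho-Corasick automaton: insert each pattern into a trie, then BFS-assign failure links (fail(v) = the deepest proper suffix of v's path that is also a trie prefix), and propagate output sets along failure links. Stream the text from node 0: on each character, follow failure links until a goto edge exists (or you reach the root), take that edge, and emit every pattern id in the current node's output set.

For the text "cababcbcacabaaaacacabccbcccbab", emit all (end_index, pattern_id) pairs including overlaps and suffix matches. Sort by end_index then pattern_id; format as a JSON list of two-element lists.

Construct AC machine:
Trie (insert patterns):
  n0 'ε': a→9 c→1
  n1 'c': a→4 b→2 c→7
  n2 'cb': c→3  [P3 ends]
  n3 'cbc': ·  [P0 ends]
  n4 'ca': b→5  [P2 ends]
  n5 'cab': a→6
  n6 'caba': ·  [P1 ends]
  n7 'cc': b→8
  n8 'ccb': ·  [P4 ends]
  n9 'a': a→10  [P6 ends]
  n10 'aa': ·  [P5 ends]

Failure links (BFS by depth):
  fail(1) 'c': from fail(0)=0 chase 'c': 0 ⇒ 0;  out=∅∪out(0)=∅
  fail(9) 'a': from fail(0)=0 chase 'a': 0 ⇒ 0;  out={6}∪out(0)={6}
  fail(2) 'cb': from fail(1)=0 chase 'b': 0 ⇒ 0;  out={3}∪out(0)={3}
  fail(4) 'ca': from fail(1)=0 chase 'a': 0 ⇒ 9;  out={2}∪out(9)={2,6}
  fail(7) 'cc': from fail(1)=0 chase 'c': 0 ⇒ 1;  out=∅∪out(1)=∅
  fail(10) 'aa': from fail(9)=0 chase 'a': 0 ⇒ 9;  out={5}∪out(9)={5,6}
  fail(3) 'cbc': from fail(2)=0 chase 'c': 0 ⇒ 1;  out={0}∪out(1)={0}
  fail(5) 'cab': from fail(4)=9 chase 'b': 9→0 ⇒ 0;  out=∅∪out(0)=∅
  fail(8) 'ccb': from fail(7)=1 chase 'b': 1 ⇒ 2;  out={4}∪out(2)={3,4}
  fail(6) 'caba': from fail(5)=0 chase 'a': 0 ⇒ 9;  out={1}∪out(9)={1,6}

Run:
i=0 'c': node 0→1
i=1 'a': node 1→4  emit P2@[0:1],P6@[1:1]
i=2 'b': node 4→5
i=3 'a': node 5→6  emit P1@[0:3],P6@[3:3]
i=4 'b': node 6→0 ·f
i=5 'c': node 0→1
i=6 'b': node 1→2  emit P3@[5:6]
i=7 'c': node 2→3  emit P0@[5:7]
i=8 'a': node 3→4 ·f  emit P2@[7:8],P6@[8:8]
i=9 'c': node 4→1 ·f
i=10 'a': node 1→4  emit P2@[9:10],P6@[10:10]
i=11 'b': node 4→5
i=12 'a': node 5→6  emit P1@[9:12],P6@[12:12]
i=13 'a': node 6→10 ·f  emit P5@[12:13],P6@[13:13]
i=14 'a': node 10→10 ·f  emit P5@[13:14],P6@[14:14]
i=15 'a': node 10→10 ·f  emit P5@[14:15],P6@[15:15]
i=16 'c': node 10→1 ·f
i=17 'a': node 1→4  emit P2@[16:17],P6@[17:17]
i=18 'c': node 4→1 ·f
i=19 'a': node 1→4  emit P2@[18:19],P6@[19:19]
i=20 'b': node 4→5
i=21 'c': node 5→1 ·f
i=22 'c': node 1→7
i=23 'b': node 7→8  emit P3@[22:23],P4@[21:23]
i=24 'c': node 8→3 ·f  emit P0@[22:24]
i=25 'c': node 3→7 ·f
i=26 'c': node 7→7 ·f
i=27 'b': node 7→8  emit P3@[26:27],P4@[25:27]
i=28 'a': node 8→9 ·f  emit P6@[28:28]
i=29 'b': node 9→0 ·f

Matches: [[1,2],[1,6],[3,1],[3,6],[6,3],[7,0],[8,2],[8,6],[10,2],[10,6],[12,1],[12,6],[13,5],[13,6],[14,5],[14,6],[15,5],[15,6],[17,2],[17,6],[19,2],[19,6],[23,3],[23,4],[24,0],[27,3],[27,4],[28,6]]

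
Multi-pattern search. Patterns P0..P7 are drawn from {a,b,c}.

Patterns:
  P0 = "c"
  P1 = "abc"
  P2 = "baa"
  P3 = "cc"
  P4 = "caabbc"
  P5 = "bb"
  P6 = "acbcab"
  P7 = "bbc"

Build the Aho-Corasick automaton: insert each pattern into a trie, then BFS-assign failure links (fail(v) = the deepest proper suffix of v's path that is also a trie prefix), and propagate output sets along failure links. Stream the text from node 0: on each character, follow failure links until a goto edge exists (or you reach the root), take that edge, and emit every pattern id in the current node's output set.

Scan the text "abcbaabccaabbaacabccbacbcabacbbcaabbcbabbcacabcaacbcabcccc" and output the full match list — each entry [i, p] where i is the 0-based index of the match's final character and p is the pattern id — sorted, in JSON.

Build automaton:
Trie (insert patterns):
  0='ε' goto a→2 b→5 c→1
  1='c' goto a→9 c→8  ←P0
  2='a' goto b→3 c→15
  3='ab' goto c→4
  4='abc' goto ·  ←P1
  5='b' goto a→6 b→14
  6='ba' goto a→7
  7='baa' goto ·  ←P2
  8='cc' goto ·  ←P3
  9='ca' goto a→10
  10='caa' goto b→11
  11='caab' goto b→12
  12='caabb' goto c→13
  13='caabbc' goto ·  ←P4
  14='bb' goto c→20  ←P5
  15='ac' goto b→16
  16='acb' goto c→17
  17='acbc' goto a→18
  18='acbca' goto b→19
  19='acbcab' goto ·  ←P6
  20='bbc' goto ·  ←P7

BFS fail/out derivation:
  n1('c'): parent n0 fail=0; on 'c' 0 → fail=0;  out {0}∪∅={0}
  n2('a'): parent n0 fail=0; on 'a' 0 → fail=0;  out ∅∪∅=∅
  n5('b'): parent n0 fail=0; on 'b' 0 → fail=0;  out ∅∪∅=∅
  n3('ab'): parent n2 fail=0; on 'b' 0 → fail=5;  out ∅∪∅=∅
  n6('ba'): parent n5 fail=0; on 'a' 0 → fail=2;  out ∅∪∅=∅
  n8('cc'): parent n1 fail=0; on 'c' 0 → fail=1;  out {3}∪{0}={0,3}
  n9('ca'): parent n1 fail=0; on 'a' 0 → fail=2;  out ∅∪∅=∅
  n14('bb'): parent n5 fail=0; on 'b' 0 → fail=5;  out {5}∪∅={5}
  n15('ac'): parent n2 fail=0; on 'c' 0 → fail=1;  out ∅∪{0}={0}
  n4('abc'): parent n3 fail=5; on 'c' 5→0 → fail=1;  out {1}∪{0}={0,1}
  n7('baa'): parent n6 fail=2; on 'a' 2→0 → fail=2;  out {2}∪∅={2}
  n10('caa'): parent n9 fail=2; on 'a' 2→0 → fail=2;  out ∅∪∅=∅
  n16('acb'): parent n15 fail=1; on 'b' 1→0 → fail=5;  out ∅∪∅=∅
  n20('bbc'): parent n14 fail=5; on 'c' 5→0 → fail=1;  out {7}∪{0}={0,7}
  n11('caab'): parent n10 fail=2; on 'b' 2 → fail=3;  out ∅∪∅=∅
  n17('acbc'): parent n16 fail=5; on 'c' 5→0 → fail=1;  out ∅∪{0}={0}
  n12('caabb'): parent n11 fail=3; on 'b' 3→5 → fail=14;  out ∅∪{5}={5}
  n18('acbca'): parent n17 fail=1; on 'a' 1 → fail=9;  out ∅∪∅=∅
  n13('caabbc'): parent n12 fail=14; on 'c' 14 → fail=20;  out {4}∪{0,7}={0,4,7}
  n19('acbcab'): parent n18 fail=9; on 'b' 9→2 → fail=3;  out {6}∪∅={6}

Scan:
i=0 'a': node 0→2
i=1 'b': node 2→3
i=2 'c': node 3→4  → match P0@[2:2],P1@[0:2]
i=3 'b': node 4→5 (fail-walked)
i=4 'a': node 5→6
i=5 'a': node 6→7  → match P2@[3:5]
i=6 'b': node 7→3 (fail-walked)
i=7 'c': node 3→4  → match P0@[7:7],P1@[5:7]
i=8 'c': node 4→8 (fail-walked)  → match P0@[8:8],P3@[7:8]
i=9 'a': node 8→9 (fail-walked)
i=10 'a': node 9→10
i=11 'b': node 10→11
i=12 'b': node 11→12  → match P5@[11:12]
i=13 'a': node 12→6 (fail-walked)
i=14 'a': node 6→7  → match P2@[12:14]
i=15 'c': node 7→15 (fail-walked)  → match P0@[15:15]
i=16 'a': node 15→9 (fail-walked)
i=17 'b': node 9→3 (fail-walked)
i=18 'c': node 3→4  → match P0@[18:18],P1@[16:18]
i=19 'c': node 4→8 (fail-walked)  → match P0@[19:19],P3@[18:19]
i=20 'b': node 8→5 (fail-walked)
i=21 'a': node 5→6
i=22 'c': node 6→15 (fail-walked)  → match P0@[22:22]
i=23 'b': node 15→16
i=24 'c': node 16→17  → match P0@[24:24]
i=25 'a': node 17→18
i=26 'b': node 18→19  → match P6@[21:26]
i=27 'a': node 19→6 (fail-walked)
i=28 'c': node 6→15 (fail-walked)  → match P0@[28:28]
i=29 'b': node 15→16
i=30 'b': node 16→14 (fail-walked)  → match P5@[29:30]
i=31 'c': node 14→20  → match P0@[31:31],P7@[29:31]
i=32 'a': node 20→9 (fail-walked)
i=33 'a': node 9→10
i=34 'b': node 10→11
i=35 'b': node 11→12  → match P5@[34:35]
i=36 'c': node 12→13  → match P0@[36:36],P4@[31:36],P7@[34:36]
i=37 'b': node 13→5 (fail-walked)
i=38 'a': node 5→6
i=39 'b': node 6→3 (fail-walked)
i=40 'b': node 3→14 (fail-walked)  → match P5@[39:40]
i=41 'c': node 14→20  → match P0@[41:41],P7@[39:41]
i=42 'a': node 20→9 (fail-walked)
i=43 'c': node 9→15 (fail-walked)  → match P0@[43:43]
i=44 'a': node 15→9 (fail-walked)
i=45 'b': node 9→3 (fail-walked)
i=46 'c': node 3→4  → match P0@[46:46],P1@[44:46]
i=47 'a': node 4→9 (fail-walked)
i=48 'a': node 9→10
i=49 'c': node 10→15 (fail-walked)  → match P0@[49:49]
i=50 'b': node 15→16
i=51 'c': node 16→17  → match P0@[51:51]
i=52 'a': node 17→18
i=53 'b': node 18→19  → match P6@[48:53]
i=54 'c': node 19→4 (fail-walked)  → match P0@[54:54],P1@[52:54]
i=55 'c': node 4→8 (fail-walked)  → match P0@[55:55],P3@[54:55]
i=56 'c': node 8→8 (fail-walked)  → match P0@[56:56],P3@[55:56]
i=57 'c': node 8→8 (fail-walked)  → match P0@[57:57],P3@[56:57]

Result: [[2,0],[2,1],[5,2],[7,0],[7,1],[8,0],[8,3],[12,5],[14,2],[15,0],[18,0],[18,1],[19,0],[19,3],[22,0],[24,0],[26,6],[28,0],[30,5],[31,0],[31,7],[35,5],[36,0],[36,4],[36,7],[40,5],[41,0],[41,7],[43,0],[46,0],[46,1],[49,0],[51,0],[53,6],[54,0],[54,1],[55,0],[55,3],[56,0],[56,3],[57,0],[57,3]]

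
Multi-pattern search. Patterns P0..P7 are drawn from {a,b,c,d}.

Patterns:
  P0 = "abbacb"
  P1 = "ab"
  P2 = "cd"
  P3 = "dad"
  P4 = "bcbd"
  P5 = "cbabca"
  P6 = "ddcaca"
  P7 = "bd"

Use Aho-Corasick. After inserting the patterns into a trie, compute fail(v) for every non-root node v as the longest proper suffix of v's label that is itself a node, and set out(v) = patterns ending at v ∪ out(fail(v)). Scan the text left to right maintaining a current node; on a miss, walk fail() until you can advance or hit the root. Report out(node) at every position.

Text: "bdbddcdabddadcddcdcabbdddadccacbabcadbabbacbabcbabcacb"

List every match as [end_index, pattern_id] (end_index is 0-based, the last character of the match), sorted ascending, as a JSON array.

Build automaton:
Trie (insert patterns):
  0='ε' goto a→1 b→12 c→7 d→9
  1='a' goto b→2
  2='ab' goto b→3  [P1 ends]
  3='abb' goto a→4
  4='abba' goto c→5
  5='abbac' goto b→6
  6='abbacb' goto ·  [P0 ends]
  7='c' goto b→16 d→8
  8='cd' goto ·  [P2 ends]
  9='d' goto a→10 d→21
  10='da' goto d→11
  11='dad' goto ·  [P3 ends]
  12='b' goto c→13 d→26
  13='bc' goto b→14
  14='bcb' goto d→15
  15='bcbd' goto ·  [P4 ends]
  16='cb' goto a→17
  17='cba' goto b→18
  18='cbab' goto c→19
  19='cbabc' goto a→20
  20='cbabca' goto ·  [P5 ends]
  21='dd' goto c→22
  22='ddc' goto a→23
  23='ddca' goto c→24
  24='ddcac' goto a→25
  25='ddcaca' goto ·  [P6 ends]
  26='bd' goto ·  [P7 ends]

Failure links (BFS by depth):
  n1('a'): parent n0 fail=0; on 'a' 0 → fail=0;  out ∅∪∅=∅
  n7('c'): parent n0 fail=0; on 'c' 0 → fail=0;  out ∅∪∅=∅
  n9('d'): parent n0 fail=0; on 'd' 0 → fail=0;  out ∅∪∅=∅
  n12('b'): parent n0 fail=0; on 'b' 0 → fail=0;  out ∅∪∅=∅
  n2('ab'): parent n1 fail=0; on 'b' 0 → fail=12;  out {1}∪∅={1}
  n8('cd'): parent n7 fail=0; on 'd' 0 → fail=9;  out {2}∪∅={2}
  n10('da'): parent n9 fail=0; on 'a' 0 → fail=1;  out ∅∪∅=∅
  n13('bc'): parent n12 fail=0; on 'c' 0 → fail=7;  out ∅∪∅=∅
  n16('cb'): parent n7 fail=0; on 'b' 0 → fail=12;  out ∅∪∅=∅
  n21('dd'): parent n9 fail=0; on 'd' 0 → fail=9;  out ∅∪∅=∅
  n26('bd'): parent n12 fail=0; on 'd' 0 → fail=9;  out {7}∪∅={7}
  n3('abb'): parent n2 fail=12; on 'b' 12→0 → fail=12;  out ∅∪∅=∅
  n11('dad'): parent n10 fail=1; on 'd' 1→0 → fail=9;  out {3}∪∅={3}
  n14('bcb'): parent n13 fail=7; on 'b' 7 → fail=16;  out ∅∪∅=∅
  n17('cba'): parent n16 fail=12; on 'a' 12→0 → fail=1;  out ∅∪∅=∅
  n22('ddc'): parent n21 fail=9; on 'c' 9→0 → fail=7;  out ∅∪∅=∅
  n4('abba'): parent n3 fail=12; on 'a' 12→0 → fail=1;  out ∅∪∅=∅
  n15('bcbd'): parent n14 fail=16; on 'd' 16→12 → fail=26;  out {4}∪{7}={4,7}
  n18('cbab'): parent n17 fail=1; on 'b' 1 → fail=2;  out ∅∪{1}={1}
  n23('ddca'): parent n22 fail=7; on 'a' 7→0 → fail=1;  out ∅∪∅=∅
  n5('abbac'): parent n4 fail=1; on 'c' 1→0 → fail=7;  out ∅∪∅=∅
  n19('cbabc'): parent n18 fail=2; on 'c' 2→12 → fail=13;  out ∅∪∅=∅
  n24('ddcac'): parent n23 fail=1; on 'c' 1→0 → fail=7;  out ∅∪∅=∅
  n6('abbacb'): parent n5 fail=7; on 'b' 7 → fail=16;  out {0}∪∅={0}
  n20('cbabca'): parent n19 fail=13; on 'a' 13→7→0 → fail=1;  out {5}∪∅={5}
  n25('ddcaca'): parent n24 fail=7; on 'a' 7→0 → fail=1;  out {6}∪∅={6}

Scan:
pos 0 'b': at 12
pos 1 'd': at 26  ** P7@[0:1]
pos 2 'b': at 12 ·f
pos 3 'd': at 26  ** P7@[2:3]
pos 4 'd': at 21 ·f
pos 5 'c': at 22
pos 6 'd': at 8 ·f  ** P2@[5:6]
pos 7 'a': at 10 ·f
pos 8 'b': at 2 ·f  ** P1@[7:8]
pos 9 'd': at 26 ·f  ** P7@[8:9]
pos 10 'd': at 21 ·f
pos 11 'a': at 10 ·f
pos 12 'd': at 11  ** P3@[10:12]
pos 13 'c': at 7 ·f
pos 14 'd': at 8  ** P2@[13:14]
pos 15 'd': at 21 ·f
pos 16 'c': at 22
pos 17 'd': at 8 ·f  ** P2@[16:17]
pos 18 'c': at 7 ·f
pos 19 'a': at 1 ·f
pos 20 'b': at 2  ** P1@[19:20]
pos 21 'b': at 3
pos 22 'd': at 26 ·f  ** P7@[21:22]
pos 23 'd': at 21 ·f
pos 24 'd': at 21 ·f
pos 25 'a': at 10 ·f
pos 26 'd': at 11  ** P3@[24:26]
pos 27 'c': at 7 ·f
pos 28 'c': at 7 ·f
pos 29 'a': at 1 ·f
pos 30 'c': at 7 ·f
pos 31 'b': at 16
pos 32 'a': at 17
pos 33 'b': at 18  ** P1@[32:33]
pos 34 'c': at 19
pos 35 'a': at 20  ** P5@[30:35]
pos 36 'd': at 9 ·f
pos 37 'b': at 12 ·f
pos 38 'a': at 1 ·f
pos 39 'b': at 2  ** P1@[38:39]
pos 40 'b': at 3
pos 41 'a': at 4
pos 42 'c': at 5
pos 43 'b': at 6  ** P0@[38:43]
pos 44 'a': at 17 ·f
pos 45 'b': at 18  ** P1@[44:45]
pos 46 'c': at 19
pos 47 'b': at 14 ·f
pos 48 'a': at 17 ·f
pos 49 'b': at 18  ** P1@[48:49]
pos 50 'c': at 19
pos 51 'a': at 20  ** P5@[46:51]
pos 52 'c': at 7 ·f
pos 53 'b': at 16

Matches: [[1,7],[3,7],[6,2],[8,1],[9,7],[12,3],[14,2],[17,2],[20,1],[22,7],[26,3],[33,1],[35,5],[39,1],[43,0],[45,1],[49,1],[51,5]]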